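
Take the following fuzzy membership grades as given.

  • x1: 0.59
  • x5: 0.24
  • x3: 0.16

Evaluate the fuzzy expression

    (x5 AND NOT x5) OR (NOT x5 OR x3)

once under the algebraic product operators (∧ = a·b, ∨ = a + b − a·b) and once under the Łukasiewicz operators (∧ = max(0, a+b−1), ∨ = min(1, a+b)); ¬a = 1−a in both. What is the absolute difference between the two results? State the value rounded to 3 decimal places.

Under algebraic product:
  NOT x5 = 1 − 0.2400 = 0.7600
  x5 AND NOT x5 = a·b on (0.2400, 0.7600) = 0.1824
  NOT x5 = 1 − 0.2400 = 0.7600
  NOT x5 OR x3 = a + b − a·b on (0.7600, 0.1600) = 0.7984
  (x5 AND NOT x5) OR (NOT x5 OR x3) = a + b − a·b on (0.1824, 0.7984) = 0.8352
  → value = 0.8352
Under Łukasiewicz:
  NOT x5 = 1 − 0.24 = 0.76
  x5 AND NOT x5 = max(0, a+b−1) on (0.24, 0.76) = 0.00
  NOT x5 = 1 − 0.24 = 0.76
  NOT x5 OR x3 = min(1, a+b) on (0.76, 0.16) = 0.92
  (x5 AND NOT x5) OR (NOT x5 OR x3) = min(1, a+b) on (0.00, 0.92) = 0.92
  → value = 0.9200
|0.8352 − 0.9200| = 0.085

0.085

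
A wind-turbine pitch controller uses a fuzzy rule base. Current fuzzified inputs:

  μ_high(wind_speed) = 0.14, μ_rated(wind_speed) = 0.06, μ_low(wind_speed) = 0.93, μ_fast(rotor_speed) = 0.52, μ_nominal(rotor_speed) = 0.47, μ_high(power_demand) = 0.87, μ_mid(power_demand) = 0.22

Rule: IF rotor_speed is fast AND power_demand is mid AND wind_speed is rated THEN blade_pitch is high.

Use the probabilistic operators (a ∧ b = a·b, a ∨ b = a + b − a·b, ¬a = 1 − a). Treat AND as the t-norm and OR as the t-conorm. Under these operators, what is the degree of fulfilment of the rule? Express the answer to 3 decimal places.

0.007

firing strength: fast=0.52, mid=0.22, rated=0.06; AND[a·b] → w = 0.0069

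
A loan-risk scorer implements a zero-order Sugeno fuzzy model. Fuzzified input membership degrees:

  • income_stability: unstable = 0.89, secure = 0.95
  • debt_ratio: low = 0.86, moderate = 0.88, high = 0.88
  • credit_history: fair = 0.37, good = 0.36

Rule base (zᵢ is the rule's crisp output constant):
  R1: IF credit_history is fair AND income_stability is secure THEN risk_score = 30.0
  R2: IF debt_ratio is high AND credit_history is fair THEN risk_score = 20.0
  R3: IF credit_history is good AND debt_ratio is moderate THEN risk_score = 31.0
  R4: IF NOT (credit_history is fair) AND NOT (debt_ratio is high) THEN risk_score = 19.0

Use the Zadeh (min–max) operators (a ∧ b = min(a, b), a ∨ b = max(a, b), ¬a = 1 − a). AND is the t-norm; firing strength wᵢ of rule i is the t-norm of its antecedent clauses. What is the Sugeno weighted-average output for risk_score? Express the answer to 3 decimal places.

R1 (z=30.0): fair=0.37, secure=0.95; AND[min(a, b)] → w = 0.37
R2 (z=20.0): high=0.88, fair=0.37; AND[min(a, b)] → w = 0.37
R3 (z=31.0): good=0.36, moderate=0.88; AND[min(a, b)] → w = 0.36
R4 (z=19.0): ¬fair=1−0.37=0.63, ¬high=1−0.88=0.12; AND[min(a, b)] → w = 0.12
Weighted average = (0.37·30.0 + 0.37·20.0 + 0.36·31.0 + 0.12·19.0) / (0.37 + 0.37 + 0.36 + 0.12)
  = 31.9400 / 1.2200 = 26.180

26.180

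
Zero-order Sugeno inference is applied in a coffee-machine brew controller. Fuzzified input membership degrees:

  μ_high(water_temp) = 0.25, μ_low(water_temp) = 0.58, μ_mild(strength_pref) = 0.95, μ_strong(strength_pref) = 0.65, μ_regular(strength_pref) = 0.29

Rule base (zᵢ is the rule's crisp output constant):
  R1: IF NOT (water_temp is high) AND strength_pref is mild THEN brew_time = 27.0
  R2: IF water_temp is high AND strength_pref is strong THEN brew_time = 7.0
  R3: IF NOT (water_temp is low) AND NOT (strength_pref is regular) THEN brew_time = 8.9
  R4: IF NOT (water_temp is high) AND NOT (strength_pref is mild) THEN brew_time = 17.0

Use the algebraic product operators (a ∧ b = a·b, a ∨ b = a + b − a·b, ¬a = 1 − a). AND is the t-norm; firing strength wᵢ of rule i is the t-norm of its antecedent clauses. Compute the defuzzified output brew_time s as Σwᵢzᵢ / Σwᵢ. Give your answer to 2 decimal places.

R1 (z=27.0): ¬high=1−0.25=0.75, mild=0.95; AND[a·b] → w = 0.7125
R2 (z=7.0): high=0.25, strong=0.65; AND[a·b] → w = 0.1625
R3 (z=8.9): ¬low=1−0.58=0.42, ¬regular=1−0.29=0.71; AND[a·b] → w = 0.2982
R4 (z=17.0): ¬high=1−0.25=0.75, ¬mild=1−0.95=0.05; AND[a·b] → w = 0.0375
Weighted average = (0.7125·27.0 + 0.1625·7.0 + 0.2982·8.9 + 0.0375·17.0) / (0.7125 + 0.1625 + 0.2982 + 0.0375)
  = 23.6665 / 1.2107 = 19.55

19.55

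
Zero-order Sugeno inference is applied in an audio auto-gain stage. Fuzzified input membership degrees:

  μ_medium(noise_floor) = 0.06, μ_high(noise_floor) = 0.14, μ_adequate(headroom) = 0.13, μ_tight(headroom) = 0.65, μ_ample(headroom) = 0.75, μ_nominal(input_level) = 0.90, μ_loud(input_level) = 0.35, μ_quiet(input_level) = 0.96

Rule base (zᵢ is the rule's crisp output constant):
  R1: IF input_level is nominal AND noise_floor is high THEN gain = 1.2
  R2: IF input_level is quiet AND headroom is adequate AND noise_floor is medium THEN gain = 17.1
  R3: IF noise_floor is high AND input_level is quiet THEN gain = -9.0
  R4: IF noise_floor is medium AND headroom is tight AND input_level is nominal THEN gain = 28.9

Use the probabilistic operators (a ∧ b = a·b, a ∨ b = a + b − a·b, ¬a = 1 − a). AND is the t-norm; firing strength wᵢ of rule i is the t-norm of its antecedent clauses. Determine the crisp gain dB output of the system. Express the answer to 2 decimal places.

0.28

R1 (z=1.2): nominal=0.90, high=0.14; AND[a·b] → w = 0.1260
R2 (z=17.1): quiet=0.96, adequate=0.13, medium=0.06; AND[a·b] → w = 0.0075
R3 (z=-9.0): high=0.14, quiet=0.96; AND[a·b] → w = 0.1344
R4 (z=28.9): medium=0.06, tight=0.65, nominal=0.90; AND[a·b] → w = 0.0351
Weighted average = (0.1260·1.2 + 0.0075·17.1 + 0.1344·-9.0 + 0.0351·28.9) / (0.1260 + 0.0075 + 0.1344 + 0.0351)
  = 0.0840 / 0.3030 = 0.28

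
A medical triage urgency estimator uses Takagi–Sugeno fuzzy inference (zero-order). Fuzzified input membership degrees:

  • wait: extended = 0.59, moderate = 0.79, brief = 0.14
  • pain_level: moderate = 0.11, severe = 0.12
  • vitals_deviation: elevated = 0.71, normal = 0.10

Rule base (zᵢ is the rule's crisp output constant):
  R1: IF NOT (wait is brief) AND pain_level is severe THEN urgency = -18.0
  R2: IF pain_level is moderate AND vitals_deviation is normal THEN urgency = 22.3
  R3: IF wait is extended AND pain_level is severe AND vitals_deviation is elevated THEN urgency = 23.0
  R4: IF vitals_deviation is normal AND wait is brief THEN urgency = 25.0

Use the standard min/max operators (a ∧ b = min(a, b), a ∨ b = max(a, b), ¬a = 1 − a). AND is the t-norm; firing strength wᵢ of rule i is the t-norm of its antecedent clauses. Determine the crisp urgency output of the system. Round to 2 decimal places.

12.11

R1 (z=-18.0): ¬brief=1−0.14=0.86, severe=0.12; AND[min(a, b)] → w = 0.12
R2 (z=22.3): moderate=0.11, normal=0.10; AND[min(a, b)] → w = 0.10
R3 (z=23.0): extended=0.59, severe=0.12, elevated=0.71; AND[min(a, b)] → w = 0.12
R4 (z=25.0): normal=0.10, brief=0.14; AND[min(a, b)] → w = 0.10
Weighted average = (0.12·-18.0 + 0.10·22.3 + 0.12·23.0 + 0.10·25.0) / (0.12 + 0.10 + 0.12 + 0.10)
  = 5.3300 / 0.4400 = 12.11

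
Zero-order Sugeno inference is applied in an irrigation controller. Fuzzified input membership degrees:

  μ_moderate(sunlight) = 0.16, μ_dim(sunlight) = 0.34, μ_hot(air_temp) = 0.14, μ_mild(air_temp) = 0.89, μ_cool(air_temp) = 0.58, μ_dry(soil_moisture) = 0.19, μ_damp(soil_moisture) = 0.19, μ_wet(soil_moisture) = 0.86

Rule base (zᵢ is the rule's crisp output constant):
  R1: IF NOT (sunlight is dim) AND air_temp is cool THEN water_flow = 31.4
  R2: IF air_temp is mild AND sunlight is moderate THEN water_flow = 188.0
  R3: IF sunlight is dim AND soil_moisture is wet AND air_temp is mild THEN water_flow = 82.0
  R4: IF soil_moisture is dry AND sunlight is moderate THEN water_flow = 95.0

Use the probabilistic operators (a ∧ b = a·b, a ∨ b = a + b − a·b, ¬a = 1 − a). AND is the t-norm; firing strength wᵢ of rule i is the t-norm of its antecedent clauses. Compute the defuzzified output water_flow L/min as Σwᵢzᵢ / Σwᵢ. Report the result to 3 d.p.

77.244

R1 (z=31.4): ¬dim=1−0.34=0.66, cool=0.58; AND[a·b] → w = 0.3828
R2 (z=188.0): mild=0.89, moderate=0.16; AND[a·b] → w = 0.1424
R3 (z=82.0): dim=0.34, wet=0.86, mild=0.89; AND[a·b] → w = 0.2602
R4 (z=95.0): dry=0.19, moderate=0.16; AND[a·b] → w = 0.0304
Weighted average = (0.3828·31.4 + 0.1424·188.0 + 0.2602·82.0 + 0.0304·95.0) / (0.3828 + 0.1424 + 0.2602 + 0.0304)
  = 63.0185 / 0.8158 = 77.244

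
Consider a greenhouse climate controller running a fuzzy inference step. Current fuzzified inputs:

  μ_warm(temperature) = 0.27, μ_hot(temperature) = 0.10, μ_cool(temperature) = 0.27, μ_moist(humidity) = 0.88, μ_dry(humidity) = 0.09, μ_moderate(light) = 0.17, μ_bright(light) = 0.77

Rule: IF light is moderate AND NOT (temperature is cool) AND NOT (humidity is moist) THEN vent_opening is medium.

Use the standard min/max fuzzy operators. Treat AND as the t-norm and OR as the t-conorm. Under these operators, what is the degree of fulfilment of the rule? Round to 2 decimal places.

firing strength: moderate=0.17, ¬cool=1−0.27=0.73, ¬moist=1−0.88=0.12; AND[min(a, b)] → w = 0.12

0.12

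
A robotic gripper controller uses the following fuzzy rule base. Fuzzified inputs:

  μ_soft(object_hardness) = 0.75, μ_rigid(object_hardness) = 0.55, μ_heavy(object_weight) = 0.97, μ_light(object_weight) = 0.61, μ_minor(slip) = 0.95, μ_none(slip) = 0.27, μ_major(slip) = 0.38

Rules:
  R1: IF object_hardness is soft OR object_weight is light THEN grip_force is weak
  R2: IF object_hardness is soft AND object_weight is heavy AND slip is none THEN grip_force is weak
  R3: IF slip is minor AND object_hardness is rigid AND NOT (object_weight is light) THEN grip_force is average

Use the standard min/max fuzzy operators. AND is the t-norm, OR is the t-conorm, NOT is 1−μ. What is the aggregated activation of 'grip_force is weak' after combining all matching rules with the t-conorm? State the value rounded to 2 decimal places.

0.75

R1: soft=0.75, light=0.61; OR[max(a, b)] → w = 0.75
R2: soft=0.75, heavy=0.97, none=0.27; AND[min(a, b)] → w = 0.27
R3: minor=0.95, rigid=0.55, ¬light=1−0.61=0.39; AND[min(a, b)] → w = 0.39
Rules with consequent 'weak': {R1, R2} → strengths 0.75, 0.27
Aggregate via t-conorm [max(a, b)]: 0.75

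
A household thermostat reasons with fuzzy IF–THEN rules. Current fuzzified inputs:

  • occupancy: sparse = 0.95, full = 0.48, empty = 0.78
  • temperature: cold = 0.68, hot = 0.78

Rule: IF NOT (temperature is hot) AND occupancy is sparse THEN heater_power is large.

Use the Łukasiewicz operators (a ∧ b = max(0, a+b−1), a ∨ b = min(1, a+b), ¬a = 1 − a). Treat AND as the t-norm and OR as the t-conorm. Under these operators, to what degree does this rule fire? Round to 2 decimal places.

0.17

firing strength: ¬hot=1−0.78=0.22, sparse=0.95; AND[max(0, a+b−1)] → w = 0.17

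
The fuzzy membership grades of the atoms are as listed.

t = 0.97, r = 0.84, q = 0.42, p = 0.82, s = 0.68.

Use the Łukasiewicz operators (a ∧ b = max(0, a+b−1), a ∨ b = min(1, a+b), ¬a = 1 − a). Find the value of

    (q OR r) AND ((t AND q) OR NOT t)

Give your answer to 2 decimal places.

q OR r = min(1, a+b) on (0.42, 0.84) = 1.00
t AND q = max(0, a+b−1) on (0.97, 0.42) = 0.39
NOT t = 1 − 0.97 = 0.03
(t AND q) OR NOT t = min(1, a+b) on (0.39, 0.03) = 0.42
(q OR r) AND ((t AND q) OR NOT t) = max(0, a+b−1) on (1.00, 0.42) = 0.42

0.42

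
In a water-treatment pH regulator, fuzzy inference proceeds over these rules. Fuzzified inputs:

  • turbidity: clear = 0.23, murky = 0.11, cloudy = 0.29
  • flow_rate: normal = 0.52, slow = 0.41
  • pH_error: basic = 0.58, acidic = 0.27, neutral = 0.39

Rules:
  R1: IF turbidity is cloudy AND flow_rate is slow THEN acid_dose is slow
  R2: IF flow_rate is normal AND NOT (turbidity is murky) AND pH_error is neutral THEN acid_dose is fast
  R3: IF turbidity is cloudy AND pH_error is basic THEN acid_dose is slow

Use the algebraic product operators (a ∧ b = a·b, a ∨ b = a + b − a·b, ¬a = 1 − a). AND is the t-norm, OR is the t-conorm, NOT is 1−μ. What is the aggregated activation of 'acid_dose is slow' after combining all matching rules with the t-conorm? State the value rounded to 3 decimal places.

0.267

R1: cloudy=0.29, slow=0.41; AND[a·b] → w = 0.1189
R2: normal=0.52, ¬murky=1−0.11=0.89, neutral=0.39; AND[a·b] → w = 0.1805
R3: cloudy=0.29, basic=0.58; AND[a·b] → w = 0.1682
Rules with consequent 'slow': {R1, R3} → strengths 0.1189, 0.1682
Aggregate via t-conorm [a + b − a·b]: 0.2671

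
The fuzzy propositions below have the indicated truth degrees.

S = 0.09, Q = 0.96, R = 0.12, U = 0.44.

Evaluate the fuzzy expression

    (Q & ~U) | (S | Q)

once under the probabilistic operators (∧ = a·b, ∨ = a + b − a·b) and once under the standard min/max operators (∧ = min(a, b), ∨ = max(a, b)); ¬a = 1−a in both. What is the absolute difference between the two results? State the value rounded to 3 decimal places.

0.023

Under probabilistic:
  ~U = 1 − 0.4400 = 0.5600
  Q & ~U = a·b on (0.9600, 0.5600) = 0.5376
  S | Q = a + b − a·b on (0.0900, 0.9600) = 0.9636
  (Q & ~U) | (S | Q) = a + b − a·b on (0.5376, 0.9636) = 0.9832
  → value = 0.9832
Under standard min/max:
  ~U = 1 − 0.44 = 0.56
  Q & ~U = min(a, b) on (0.96, 0.56) = 0.56
  S | Q = max(a, b) on (0.09, 0.96) = 0.96
  (Q & ~U) | (S | Q) = max(a, b) on (0.56, 0.96) = 0.96
  → value = 0.9600
|0.9832 − 0.9600| = 0.023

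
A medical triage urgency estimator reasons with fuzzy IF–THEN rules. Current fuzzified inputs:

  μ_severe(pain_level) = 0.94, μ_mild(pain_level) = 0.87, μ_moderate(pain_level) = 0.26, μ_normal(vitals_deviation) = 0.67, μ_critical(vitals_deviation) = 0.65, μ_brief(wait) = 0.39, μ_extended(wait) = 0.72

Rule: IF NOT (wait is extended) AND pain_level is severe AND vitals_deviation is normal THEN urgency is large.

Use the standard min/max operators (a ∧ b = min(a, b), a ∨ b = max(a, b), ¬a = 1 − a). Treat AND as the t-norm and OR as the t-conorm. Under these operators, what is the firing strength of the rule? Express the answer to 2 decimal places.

0.28

firing strength: ¬extended=1−0.72=0.28, severe=0.94, normal=0.67; AND[min(a, b)] → w = 0.28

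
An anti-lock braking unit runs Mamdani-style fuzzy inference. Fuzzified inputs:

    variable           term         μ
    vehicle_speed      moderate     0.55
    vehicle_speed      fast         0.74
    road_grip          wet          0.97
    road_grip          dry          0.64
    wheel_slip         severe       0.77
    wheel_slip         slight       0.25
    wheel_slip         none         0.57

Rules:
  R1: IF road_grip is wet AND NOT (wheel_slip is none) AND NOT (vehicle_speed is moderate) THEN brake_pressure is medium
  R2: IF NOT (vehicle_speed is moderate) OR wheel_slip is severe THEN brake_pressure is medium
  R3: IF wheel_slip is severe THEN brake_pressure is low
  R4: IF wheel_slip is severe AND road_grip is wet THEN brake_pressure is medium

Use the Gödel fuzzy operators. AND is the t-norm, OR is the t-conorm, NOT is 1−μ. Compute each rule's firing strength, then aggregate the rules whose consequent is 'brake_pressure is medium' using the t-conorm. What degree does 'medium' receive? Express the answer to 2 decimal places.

R1: wet=0.97, ¬none=1−0.57=0.43, ¬moderate=1−0.55=0.45; AND[min(a, b)] → w = 0.43
R2: ¬moderate=1−0.55=0.45, severe=0.77; OR[max(a, b)] → w = 0.77
R3: severe=0.77 → w = 0.77
R4: severe=0.77, wet=0.97; AND[min(a, b)] → w = 0.77
Rules with consequent 'medium': {R1, R2, R4} → strengths 0.43, 0.77, 0.77
Aggregate via t-conorm [max(a, b)]: 0.77

0.77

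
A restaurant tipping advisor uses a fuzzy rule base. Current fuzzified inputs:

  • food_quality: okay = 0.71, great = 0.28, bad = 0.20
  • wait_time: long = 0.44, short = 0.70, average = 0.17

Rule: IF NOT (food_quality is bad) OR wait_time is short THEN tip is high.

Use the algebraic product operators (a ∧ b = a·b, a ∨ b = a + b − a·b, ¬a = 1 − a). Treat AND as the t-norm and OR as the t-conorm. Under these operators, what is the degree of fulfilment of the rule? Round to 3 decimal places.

0.940

firing strength: ¬bad=1−0.20=0.80, short=0.70; OR[a + b − a·b] → w = 0.9400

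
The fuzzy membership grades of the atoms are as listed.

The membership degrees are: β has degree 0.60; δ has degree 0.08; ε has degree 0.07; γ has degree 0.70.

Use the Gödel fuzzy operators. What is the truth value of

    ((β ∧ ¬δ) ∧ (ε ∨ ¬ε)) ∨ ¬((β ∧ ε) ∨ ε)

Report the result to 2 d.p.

0.93

¬δ = 1 − 0.08 = 0.92
β ∧ ¬δ = min(a, b) on (0.60, 0.92) = 0.60
¬ε = 1 − 0.07 = 0.93
ε ∨ ¬ε = max(a, b) on (0.07, 0.93) = 0.93
(β ∧ ¬δ) ∧ (ε ∨ ¬ε) = min(a, b) on (0.60, 0.93) = 0.60
β ∧ ε = min(a, b) on (0.60, 0.07) = 0.07
(β ∧ ε) ∨ ε = max(a, b) on (0.07, 0.07) = 0.07
¬((β ∧ ε) ∨ ε) = 1 − 0.07 = 0.93
((β ∧ ¬δ) ∧ (ε ∨ ¬ε)) ∨ ¬((β ∧ ε) ∨ ε) = max(a, b) on (0.60, 0.93) = 0.93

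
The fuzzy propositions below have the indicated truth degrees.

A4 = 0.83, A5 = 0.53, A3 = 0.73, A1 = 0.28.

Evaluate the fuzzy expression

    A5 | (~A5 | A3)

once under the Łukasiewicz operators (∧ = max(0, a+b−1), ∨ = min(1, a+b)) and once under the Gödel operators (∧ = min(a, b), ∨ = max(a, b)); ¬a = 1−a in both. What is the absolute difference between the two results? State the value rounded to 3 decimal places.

0.270

Under Łukasiewicz:
  ~A5 = 1 − 0.53 = 0.47
  ~A5 | A3 = min(1, a+b) on (0.47, 0.73) = 1.00
  A5 | (~A5 | A3) = min(1, a+b) on (0.53, 1.00) = 1.00
  → value = 1.0000
Under Gödel:
  ~A5 = 1 − 0.53 = 0.47
  ~A5 | A3 = max(a, b) on (0.47, 0.73) = 0.73
  A5 | (~A5 | A3) = max(a, b) on (0.53, 0.73) = 0.73
  → value = 0.7300
|1.0000 − 0.7300| = 0.270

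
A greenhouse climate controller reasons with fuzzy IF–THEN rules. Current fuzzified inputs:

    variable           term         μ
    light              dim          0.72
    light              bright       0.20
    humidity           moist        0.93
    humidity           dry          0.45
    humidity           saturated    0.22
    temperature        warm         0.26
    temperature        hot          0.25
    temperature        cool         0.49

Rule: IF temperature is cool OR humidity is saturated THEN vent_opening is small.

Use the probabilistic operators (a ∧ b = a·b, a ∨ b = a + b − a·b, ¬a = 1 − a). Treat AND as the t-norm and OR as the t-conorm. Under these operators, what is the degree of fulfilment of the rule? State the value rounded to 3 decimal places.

0.602

firing strength: cool=0.49, saturated=0.22; OR[a + b − a·b] → w = 0.6022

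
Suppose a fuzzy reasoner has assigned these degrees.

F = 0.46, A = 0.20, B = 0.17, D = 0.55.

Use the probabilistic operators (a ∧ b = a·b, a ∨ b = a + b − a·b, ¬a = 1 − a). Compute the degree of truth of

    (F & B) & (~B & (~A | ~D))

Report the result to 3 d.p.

F & B = a·b on (0.4600, 0.1700) = 0.0782
~B = 1 − 0.1700 = 0.8300
~A = 1 − 0.2000 = 0.8000
~D = 1 − 0.5500 = 0.4500
~A | ~D = a + b − a·b on (0.8000, 0.4500) = 0.8900
~B & (~A | ~D) = a·b on (0.8300, 0.8900) = 0.7387
(F & B) & (~B & (~A | ~D)) = a·b on (0.0782, 0.7387) = 0.0578

0.058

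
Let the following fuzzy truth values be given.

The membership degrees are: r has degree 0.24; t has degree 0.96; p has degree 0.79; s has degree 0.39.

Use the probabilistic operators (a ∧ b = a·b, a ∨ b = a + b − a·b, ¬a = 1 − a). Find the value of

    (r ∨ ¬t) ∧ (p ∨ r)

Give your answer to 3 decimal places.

0.227

¬t = 1 − 0.9600 = 0.0400
r ∨ ¬t = a + b − a·b on (0.2400, 0.0400) = 0.2704
p ∨ r = a + b − a·b on (0.7900, 0.2400) = 0.8404
(r ∨ ¬t) ∧ (p ∨ r) = a·b on (0.2704, 0.8404) = 0.2272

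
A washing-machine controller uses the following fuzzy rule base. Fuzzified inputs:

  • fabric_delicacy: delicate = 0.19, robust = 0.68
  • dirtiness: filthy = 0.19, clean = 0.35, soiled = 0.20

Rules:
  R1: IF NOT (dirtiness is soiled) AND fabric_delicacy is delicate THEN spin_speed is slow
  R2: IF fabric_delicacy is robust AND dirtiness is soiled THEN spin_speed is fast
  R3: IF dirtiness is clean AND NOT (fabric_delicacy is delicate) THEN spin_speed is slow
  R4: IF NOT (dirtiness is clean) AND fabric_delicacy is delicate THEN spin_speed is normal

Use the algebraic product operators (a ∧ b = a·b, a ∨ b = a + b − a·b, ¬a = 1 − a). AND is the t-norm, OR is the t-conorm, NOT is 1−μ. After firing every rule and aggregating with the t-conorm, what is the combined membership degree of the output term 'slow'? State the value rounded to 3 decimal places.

R1: ¬soiled=1−0.20=0.80, delicate=0.19; AND[a·b] → w = 0.1520
R2: robust=0.68, soiled=0.20; AND[a·b] → w = 0.1360
R3: clean=0.35, ¬delicate=1−0.19=0.81; AND[a·b] → w = 0.2835
R4: ¬clean=1−0.35=0.65, delicate=0.19; AND[a·b] → w = 0.1235
Rules with consequent 'slow': {R1, R3} → strengths 0.1520, 0.2835
Aggregate via t-conorm [a + b − a·b]: 0.3924

0.392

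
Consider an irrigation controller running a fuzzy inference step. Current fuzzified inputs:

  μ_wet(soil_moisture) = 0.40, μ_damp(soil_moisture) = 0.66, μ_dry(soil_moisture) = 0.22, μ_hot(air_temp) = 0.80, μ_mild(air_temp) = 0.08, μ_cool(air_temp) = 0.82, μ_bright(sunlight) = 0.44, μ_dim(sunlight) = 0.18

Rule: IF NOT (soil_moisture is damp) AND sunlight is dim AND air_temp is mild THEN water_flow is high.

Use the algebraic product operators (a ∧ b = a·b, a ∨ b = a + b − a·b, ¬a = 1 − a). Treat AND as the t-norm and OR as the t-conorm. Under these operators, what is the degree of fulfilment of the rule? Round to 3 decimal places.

firing strength: ¬damp=1−0.66=0.34, dim=0.18, mild=0.08; AND[a·b] → w = 0.0049

0.005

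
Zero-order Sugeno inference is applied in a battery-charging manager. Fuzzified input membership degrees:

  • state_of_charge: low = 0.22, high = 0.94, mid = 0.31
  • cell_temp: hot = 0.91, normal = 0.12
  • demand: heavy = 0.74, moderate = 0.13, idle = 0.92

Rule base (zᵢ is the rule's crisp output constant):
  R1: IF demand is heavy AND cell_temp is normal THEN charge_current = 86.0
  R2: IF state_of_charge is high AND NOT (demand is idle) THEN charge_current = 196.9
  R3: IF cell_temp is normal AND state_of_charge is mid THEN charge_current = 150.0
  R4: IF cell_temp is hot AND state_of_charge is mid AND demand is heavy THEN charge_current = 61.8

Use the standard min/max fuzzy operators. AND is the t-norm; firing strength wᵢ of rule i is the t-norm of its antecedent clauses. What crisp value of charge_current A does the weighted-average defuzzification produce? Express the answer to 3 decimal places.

100.365

R1 (z=86.0): heavy=0.74, normal=0.12; AND[min(a, b)] → w = 0.12
R2 (z=196.9): high=0.94, ¬idle=1−0.92=0.08; AND[min(a, b)] → w = 0.08
R3 (z=150.0): normal=0.12, mid=0.31; AND[min(a, b)] → w = 0.12
R4 (z=61.8): hot=0.91, mid=0.31, heavy=0.74; AND[min(a, b)] → w = 0.31
Weighted average = (0.12·86.0 + 0.08·196.9 + 0.12·150.0 + 0.31·61.8) / (0.12 + 0.08 + 0.12 + 0.31)
  = 63.2300 / 0.6300 = 100.365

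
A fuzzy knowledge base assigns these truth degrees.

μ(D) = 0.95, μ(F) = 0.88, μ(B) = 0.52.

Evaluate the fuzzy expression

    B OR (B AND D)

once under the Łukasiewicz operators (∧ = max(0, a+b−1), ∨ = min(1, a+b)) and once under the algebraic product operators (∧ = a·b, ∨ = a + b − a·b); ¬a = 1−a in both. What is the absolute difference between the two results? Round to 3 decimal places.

Under Łukasiewicz:
  B AND D = max(0, a+b−1) on (0.52, 0.95) = 0.47
  B OR (B AND D) = min(1, a+b) on (0.52, 0.47) = 0.99
  → value = 0.9900
Under algebraic product:
  B AND D = a·b on (0.5200, 0.9500) = 0.4940
  B OR (B AND D) = a + b − a·b on (0.5200, 0.4940) = 0.7571
  → value = 0.7571
|0.9900 − 0.7571| = 0.233

0.233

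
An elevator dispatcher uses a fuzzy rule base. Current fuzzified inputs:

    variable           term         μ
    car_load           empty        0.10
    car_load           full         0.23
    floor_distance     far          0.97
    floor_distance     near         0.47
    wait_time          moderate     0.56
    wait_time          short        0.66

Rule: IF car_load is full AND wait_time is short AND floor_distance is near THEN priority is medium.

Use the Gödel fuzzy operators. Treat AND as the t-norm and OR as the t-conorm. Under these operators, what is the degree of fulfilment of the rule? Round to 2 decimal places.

0.23

firing strength: full=0.23, short=0.66, near=0.47; AND[min(a, b)] → w = 0.23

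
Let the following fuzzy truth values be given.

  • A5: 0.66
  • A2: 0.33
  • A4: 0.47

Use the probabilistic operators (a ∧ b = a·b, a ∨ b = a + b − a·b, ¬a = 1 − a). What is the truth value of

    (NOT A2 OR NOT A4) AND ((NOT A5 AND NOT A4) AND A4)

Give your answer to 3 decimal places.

0.072

NOT A2 = 1 − 0.3300 = 0.6700
NOT A4 = 1 − 0.4700 = 0.5300
NOT A2 OR NOT A4 = a + b − a·b on (0.6700, 0.5300) = 0.8449
NOT A5 = 1 − 0.6600 = 0.3400
NOT A4 = 1 − 0.4700 = 0.5300
NOT A5 AND NOT A4 = a·b on (0.3400, 0.5300) = 0.1802
(NOT A5 AND NOT A4) AND A4 = a·b on (0.1802, 0.4700) = 0.0847
(NOT A2 OR NOT A4) AND ((NOT A5 AND NOT A4) AND A4) = a·b on (0.8449, 0.0847) = 0.0716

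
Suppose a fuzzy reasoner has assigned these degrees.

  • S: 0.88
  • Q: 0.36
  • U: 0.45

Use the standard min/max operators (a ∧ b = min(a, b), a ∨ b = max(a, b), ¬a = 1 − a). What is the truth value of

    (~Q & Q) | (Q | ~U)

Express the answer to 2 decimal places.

0.55

~Q = 1 − 0.36 = 0.64
~Q & Q = min(a, b) on (0.64, 0.36) = 0.36
~U = 1 − 0.45 = 0.55
Q | ~U = max(a, b) on (0.36, 0.55) = 0.55
(~Q & Q) | (Q | ~U) = max(a, b) on (0.36, 0.55) = 0.55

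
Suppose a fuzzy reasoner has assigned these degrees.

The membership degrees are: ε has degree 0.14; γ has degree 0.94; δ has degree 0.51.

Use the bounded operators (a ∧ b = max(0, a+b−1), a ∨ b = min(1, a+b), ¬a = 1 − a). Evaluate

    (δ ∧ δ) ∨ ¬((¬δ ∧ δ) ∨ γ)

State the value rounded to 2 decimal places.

0.08

δ ∧ δ = max(0, a+b−1) on (0.51, 0.51) = 0.02
¬δ = 1 − 0.51 = 0.49
¬δ ∧ δ = max(0, a+b−1) on (0.49, 0.51) = 0.00
(¬δ ∧ δ) ∨ γ = min(1, a+b) on (0.00, 0.94) = 0.94
¬((¬δ ∧ δ) ∨ γ) = 1 − 0.94 = 0.06
(δ ∧ δ) ∨ ¬((¬δ ∧ δ) ∨ γ) = min(1, a+b) on (0.02, 0.06) = 0.08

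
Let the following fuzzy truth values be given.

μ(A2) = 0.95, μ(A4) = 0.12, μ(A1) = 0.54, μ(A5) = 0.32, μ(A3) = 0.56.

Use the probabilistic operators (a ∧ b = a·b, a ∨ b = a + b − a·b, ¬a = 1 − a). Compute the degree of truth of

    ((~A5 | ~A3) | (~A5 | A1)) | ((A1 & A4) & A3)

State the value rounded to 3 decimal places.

0.975

~A5 = 1 − 0.3200 = 0.6800
~A3 = 1 − 0.5600 = 0.4400
~A5 | ~A3 = a + b − a·b on (0.6800, 0.4400) = 0.8208
~A5 = 1 − 0.3200 = 0.6800
~A5 | A1 = a + b − a·b on (0.6800, 0.5400) = 0.8528
(~A5 | ~A3) | (~A5 | A1) = a + b − a·b on (0.8208, 0.8528) = 0.9736
A1 & A4 = a·b on (0.5400, 0.1200) = 0.0648
(A1 & A4) & A3 = a·b on (0.0648, 0.5600) = 0.0363
((~A5 | ~A3) | (~A5 | A1)) | ((A1 & A4) & A3) = a + b − a·b on (0.9736, 0.0363) = 0.9746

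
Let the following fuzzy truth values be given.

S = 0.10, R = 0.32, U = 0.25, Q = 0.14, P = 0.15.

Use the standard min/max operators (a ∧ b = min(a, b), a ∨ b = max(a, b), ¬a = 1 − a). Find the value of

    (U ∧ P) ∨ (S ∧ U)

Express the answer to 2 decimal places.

0.15

U ∧ P = min(a, b) on (0.25, 0.15) = 0.15
S ∧ U = min(a, b) on (0.10, 0.25) = 0.10
(U ∧ P) ∨ (S ∧ U) = max(a, b) on (0.15, 0.10) = 0.15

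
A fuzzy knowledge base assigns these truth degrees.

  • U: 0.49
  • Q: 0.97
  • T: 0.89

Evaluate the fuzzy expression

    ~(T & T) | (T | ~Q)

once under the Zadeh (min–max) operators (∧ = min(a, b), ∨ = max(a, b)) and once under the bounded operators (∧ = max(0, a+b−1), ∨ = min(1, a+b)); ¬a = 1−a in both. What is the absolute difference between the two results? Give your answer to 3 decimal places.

Under Zadeh (min–max):
  T & T = min(a, b) on (0.89, 0.89) = 0.89
  ~(T & T) = 1 − 0.89 = 0.11
  ~Q = 1 − 0.97 = 0.03
  T | ~Q = max(a, b) on (0.89, 0.03) = 0.89
  ~(T & T) | (T | ~Q) = max(a, b) on (0.11, 0.89) = 0.89
  → value = 0.8900
Under bounded:
  T & T = max(0, a+b−1) on (0.89, 0.89) = 0.78
  ~(T & T) = 1 − 0.78 = 0.22
  ~Q = 1 − 0.97 = 0.03
  T | ~Q = min(1, a+b) on (0.89, 0.03) = 0.92
  ~(T & T) | (T | ~Q) = min(1, a+b) on (0.22, 0.92) = 1.00
  → value = 1.0000
|0.8900 − 1.0000| = 0.110

0.110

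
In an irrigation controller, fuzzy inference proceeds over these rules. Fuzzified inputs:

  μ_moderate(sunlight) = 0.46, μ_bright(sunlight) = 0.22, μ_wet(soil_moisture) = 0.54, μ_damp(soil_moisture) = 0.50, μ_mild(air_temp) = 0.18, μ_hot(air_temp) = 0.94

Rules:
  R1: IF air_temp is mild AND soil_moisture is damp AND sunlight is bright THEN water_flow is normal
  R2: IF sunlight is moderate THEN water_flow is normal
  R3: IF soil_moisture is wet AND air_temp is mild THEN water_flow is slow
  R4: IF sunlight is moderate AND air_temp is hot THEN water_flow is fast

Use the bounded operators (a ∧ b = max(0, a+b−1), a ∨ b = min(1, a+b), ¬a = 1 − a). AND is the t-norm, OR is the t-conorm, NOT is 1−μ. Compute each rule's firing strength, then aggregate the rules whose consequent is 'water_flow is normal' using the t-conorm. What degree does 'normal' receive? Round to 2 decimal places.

0.46

R1: mild=0.18, damp=0.50, bright=0.22; AND[max(0, a+b−1)] → w = 0.00
R2: moderate=0.46 → w = 0.46
R3: wet=0.54, mild=0.18; AND[max(0, a+b−1)] → w = 0.00
R4: moderate=0.46, hot=0.94; AND[max(0, a+b−1)] → w = 0.40
Rules with consequent 'normal': {R1, R2} → strengths 0.00, 0.46
Aggregate via t-conorm [min(1, a+b)]: 0.46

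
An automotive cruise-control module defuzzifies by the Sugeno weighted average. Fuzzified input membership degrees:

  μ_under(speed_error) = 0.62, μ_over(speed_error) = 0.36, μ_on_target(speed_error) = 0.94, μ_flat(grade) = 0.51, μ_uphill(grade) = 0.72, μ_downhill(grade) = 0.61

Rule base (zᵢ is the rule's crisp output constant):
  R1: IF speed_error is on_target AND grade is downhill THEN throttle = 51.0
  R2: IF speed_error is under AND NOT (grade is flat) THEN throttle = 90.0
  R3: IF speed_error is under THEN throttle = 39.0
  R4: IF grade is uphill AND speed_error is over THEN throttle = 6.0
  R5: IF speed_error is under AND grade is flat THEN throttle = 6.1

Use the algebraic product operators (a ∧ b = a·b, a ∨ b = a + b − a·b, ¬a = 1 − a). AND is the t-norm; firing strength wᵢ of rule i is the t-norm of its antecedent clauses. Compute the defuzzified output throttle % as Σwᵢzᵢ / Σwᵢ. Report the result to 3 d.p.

40.649

R1 (z=51.0): on_target=0.94, downhill=0.61; AND[a·b] → w = 0.5734
R2 (z=90.0): under=0.62, ¬flat=1−0.51=0.49; AND[a·b] → w = 0.3038
R3 (z=39.0): under=0.62 → w = 0.6200
R4 (z=6.0): uphill=0.72, over=0.36; AND[a·b] → w = 0.2592
R5 (z=6.1): under=0.62, flat=0.51; AND[a·b] → w = 0.3162
Weighted average = (0.5734·51.0 + 0.3038·90.0 + 0.6200·39.0 + 0.2592·6.0 + 0.3162·6.1) / (0.5734 + 0.3038 + 0.6200 + 0.2592 + 0.3162)
  = 84.2494 / 2.0726 = 40.649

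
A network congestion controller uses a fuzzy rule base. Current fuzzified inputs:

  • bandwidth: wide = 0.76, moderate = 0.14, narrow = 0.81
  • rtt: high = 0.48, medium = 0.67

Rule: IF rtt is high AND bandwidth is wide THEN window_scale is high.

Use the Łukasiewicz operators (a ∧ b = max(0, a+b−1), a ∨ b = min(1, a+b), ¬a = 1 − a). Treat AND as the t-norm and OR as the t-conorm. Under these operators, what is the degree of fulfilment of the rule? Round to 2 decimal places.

firing strength: high=0.48, wide=0.76; AND[max(0, a+b−1)] → w = 0.24

0.24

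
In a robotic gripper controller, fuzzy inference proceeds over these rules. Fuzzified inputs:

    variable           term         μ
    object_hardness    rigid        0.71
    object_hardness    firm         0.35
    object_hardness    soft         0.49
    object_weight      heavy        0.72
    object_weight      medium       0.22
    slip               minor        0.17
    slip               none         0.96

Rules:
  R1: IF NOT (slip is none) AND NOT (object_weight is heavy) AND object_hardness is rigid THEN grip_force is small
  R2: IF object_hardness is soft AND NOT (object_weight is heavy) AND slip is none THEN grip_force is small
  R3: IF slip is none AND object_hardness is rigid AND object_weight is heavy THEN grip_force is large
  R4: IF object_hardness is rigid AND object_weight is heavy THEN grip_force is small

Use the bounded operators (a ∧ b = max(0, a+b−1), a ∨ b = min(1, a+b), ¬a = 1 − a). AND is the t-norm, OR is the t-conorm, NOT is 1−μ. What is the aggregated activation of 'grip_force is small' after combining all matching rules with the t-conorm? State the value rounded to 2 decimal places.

R1: ¬none=1−0.96=0.04, ¬heavy=1−0.72=0.28, rigid=0.71; AND[max(0, a+b−1)] → w = 0.00
R2: soft=0.49, ¬heavy=1−0.72=0.28, none=0.96; AND[max(0, a+b−1)] → w = 0.00
R3: none=0.96, rigid=0.71, heavy=0.72; AND[max(0, a+b−1)] → w = 0.39
R4: rigid=0.71, heavy=0.72; AND[max(0, a+b−1)] → w = 0.43
Rules with consequent 'small': {R1, R2, R4} → strengths 0.00, 0.00, 0.43
Aggregate via t-conorm [min(1, a+b)]: 0.43

0.43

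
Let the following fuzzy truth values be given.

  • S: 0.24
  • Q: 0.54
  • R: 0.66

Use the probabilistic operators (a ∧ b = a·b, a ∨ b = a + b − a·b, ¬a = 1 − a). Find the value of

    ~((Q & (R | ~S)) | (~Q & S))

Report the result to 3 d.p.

~S = 1 − 0.2400 = 0.7600
R | ~S = a + b − a·b on (0.6600, 0.7600) = 0.9184
Q & (R | ~S) = a·b on (0.5400, 0.9184) = 0.4959
~Q = 1 − 0.5400 = 0.4600
~Q & S = a·b on (0.4600, 0.2400) = 0.1104
(Q & (R | ~S)) | (~Q & S) = a + b − a·b on (0.4959, 0.1104) = 0.5516
~((Q & (R | ~S)) | (~Q & S)) = 1 − 0.5516 = 0.4484

0.448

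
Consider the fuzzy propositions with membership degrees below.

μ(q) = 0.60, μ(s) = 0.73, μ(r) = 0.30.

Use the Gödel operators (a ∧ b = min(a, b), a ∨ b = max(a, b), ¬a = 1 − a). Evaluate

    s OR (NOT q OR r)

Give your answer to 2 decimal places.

NOT q = 1 − 0.60 = 0.40
NOT q OR r = max(a, b) on (0.40, 0.30) = 0.40
s OR (NOT q OR r) = max(a, b) on (0.73, 0.40) = 0.73

0.73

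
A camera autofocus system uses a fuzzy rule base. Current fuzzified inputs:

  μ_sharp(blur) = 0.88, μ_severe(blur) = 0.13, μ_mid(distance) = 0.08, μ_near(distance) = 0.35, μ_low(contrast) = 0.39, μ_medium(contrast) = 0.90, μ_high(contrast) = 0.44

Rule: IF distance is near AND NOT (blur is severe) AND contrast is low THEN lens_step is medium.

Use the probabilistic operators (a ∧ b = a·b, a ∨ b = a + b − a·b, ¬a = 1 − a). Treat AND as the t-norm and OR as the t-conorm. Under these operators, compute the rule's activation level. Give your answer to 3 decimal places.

0.119

firing strength: near=0.35, ¬severe=1−0.13=0.87, low=0.39; AND[a·b] → w = 0.1188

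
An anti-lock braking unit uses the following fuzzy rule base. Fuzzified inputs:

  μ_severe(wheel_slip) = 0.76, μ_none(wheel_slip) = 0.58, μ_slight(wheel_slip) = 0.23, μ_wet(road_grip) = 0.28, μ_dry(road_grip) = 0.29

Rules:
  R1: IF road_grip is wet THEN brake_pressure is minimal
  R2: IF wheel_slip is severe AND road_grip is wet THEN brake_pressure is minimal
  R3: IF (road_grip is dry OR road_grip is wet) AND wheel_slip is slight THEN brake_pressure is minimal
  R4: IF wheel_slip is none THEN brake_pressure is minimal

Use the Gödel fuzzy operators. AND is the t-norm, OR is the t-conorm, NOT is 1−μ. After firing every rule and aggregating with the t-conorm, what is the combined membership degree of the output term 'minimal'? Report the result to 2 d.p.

0.58

R1: wet=0.28 → w = 0.28
R2: severe=0.76, wet=0.28; AND[min(a, b)] → w = 0.28
R3: (dry=0.29 OR wet=0.28) = 0.29; AND[min(a, b)] with slight=0.23 → w = 0.23
R4: none=0.58 → w = 0.58
Rules with consequent 'minimal': {R1, R2, R3, R4} → strengths 0.28, 0.28, 0.23, 0.58
Aggregate via t-conorm [max(a, b)]: 0.58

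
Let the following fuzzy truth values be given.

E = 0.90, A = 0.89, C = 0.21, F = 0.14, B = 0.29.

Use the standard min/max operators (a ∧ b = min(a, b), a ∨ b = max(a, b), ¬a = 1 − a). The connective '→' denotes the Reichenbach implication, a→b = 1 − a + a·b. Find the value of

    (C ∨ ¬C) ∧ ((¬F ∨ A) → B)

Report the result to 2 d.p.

0.37

¬C = 1 − 0.21 = 0.79
C ∨ ¬C = max(a, b) on (0.21, 0.79) = 0.79
¬F = 1 − 0.14 = 0.86
¬F ∨ A = max(a, b) on (0.86, 0.89) = 0.89
(¬F ∨ A) → B  [Reichenbach: 1 − a + a·b] with a=0.89, b=0.29 → 0.37
(C ∨ ¬C) ∧ ((¬F ∨ A) → B) = min(a, b) on (0.79, 0.37) = 0.37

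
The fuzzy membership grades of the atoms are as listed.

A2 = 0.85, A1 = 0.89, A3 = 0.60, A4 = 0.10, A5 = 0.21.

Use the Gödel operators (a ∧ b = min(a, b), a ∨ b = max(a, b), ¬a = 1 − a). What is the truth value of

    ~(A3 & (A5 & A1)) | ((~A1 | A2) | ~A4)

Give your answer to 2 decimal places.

A5 & A1 = min(a, b) on (0.21, 0.89) = 0.21
A3 & (A5 & A1) = min(a, b) on (0.60, 0.21) = 0.21
~(A3 & (A5 & A1)) = 1 − 0.21 = 0.79
~A1 = 1 − 0.89 = 0.11
~A1 | A2 = max(a, b) on (0.11, 0.85) = 0.85
~A4 = 1 − 0.10 = 0.90
(~A1 | A2) | ~A4 = max(a, b) on (0.85, 0.90) = 0.90
~(A3 & (A5 & A1)) | ((~A1 | A2) | ~A4) = max(a, b) on (0.79, 0.90) = 0.90

0.90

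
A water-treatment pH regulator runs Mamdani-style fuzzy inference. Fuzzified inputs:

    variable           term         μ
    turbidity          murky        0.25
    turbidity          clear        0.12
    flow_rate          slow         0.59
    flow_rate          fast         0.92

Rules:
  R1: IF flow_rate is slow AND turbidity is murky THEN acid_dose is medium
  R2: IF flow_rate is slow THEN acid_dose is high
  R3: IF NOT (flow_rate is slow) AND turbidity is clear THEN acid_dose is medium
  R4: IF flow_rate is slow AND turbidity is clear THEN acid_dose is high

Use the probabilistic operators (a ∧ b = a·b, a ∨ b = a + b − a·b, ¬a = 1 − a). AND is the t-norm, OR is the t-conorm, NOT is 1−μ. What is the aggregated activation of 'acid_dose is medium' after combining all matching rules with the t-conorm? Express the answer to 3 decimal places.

0.189

R1: slow=0.59, murky=0.25; AND[a·b] → w = 0.1475
R2: slow=0.59 → w = 0.5900
R3: ¬slow=1−0.59=0.41, clear=0.12; AND[a·b] → w = 0.0492
R4: slow=0.59, clear=0.12; AND[a·b] → w = 0.0708
Rules with consequent 'medium': {R1, R3} → strengths 0.1475, 0.0492
Aggregate via t-conorm [a + b − a·b]: 0.1894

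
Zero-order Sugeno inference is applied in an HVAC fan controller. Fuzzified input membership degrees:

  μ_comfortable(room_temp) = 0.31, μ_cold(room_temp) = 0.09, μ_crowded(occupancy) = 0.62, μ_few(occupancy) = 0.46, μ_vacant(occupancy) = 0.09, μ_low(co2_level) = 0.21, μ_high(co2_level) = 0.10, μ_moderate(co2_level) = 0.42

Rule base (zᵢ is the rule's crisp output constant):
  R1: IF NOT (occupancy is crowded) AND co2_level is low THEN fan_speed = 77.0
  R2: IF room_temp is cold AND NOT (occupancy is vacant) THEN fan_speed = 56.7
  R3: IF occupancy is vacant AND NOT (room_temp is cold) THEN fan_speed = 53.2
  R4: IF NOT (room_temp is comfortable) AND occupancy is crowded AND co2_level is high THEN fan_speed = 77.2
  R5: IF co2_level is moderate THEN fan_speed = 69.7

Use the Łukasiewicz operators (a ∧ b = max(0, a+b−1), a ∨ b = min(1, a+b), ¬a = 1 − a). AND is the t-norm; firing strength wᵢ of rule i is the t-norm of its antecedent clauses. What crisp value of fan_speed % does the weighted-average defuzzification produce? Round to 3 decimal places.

69.700

R1 (z=77.0): ¬crowded=1−0.62=0.38, low=0.21; AND[max(0, a+b−1)] → w = 0.00
R2 (z=56.7): cold=0.09, ¬vacant=1−0.09=0.91; AND[max(0, a+b−1)] → w = 0.00
R3 (z=53.2): vacant=0.09, ¬cold=1−0.09=0.91; AND[max(0, a+b−1)] → w = 0.00
R4 (z=77.2): ¬comfortable=1−0.31=0.69, crowded=0.62, high=0.10; AND[max(0, a+b−1)] → w = 0.00
R5 (z=69.7): moderate=0.42 → w = 0.42
Weighted average = (0.00·77.0 + 0.00·56.7 + 0.00·53.2 + 0.00·77.2 + 0.42·69.7) / (0.00 + 0.00 + 0.00 + 0.00 + 0.42)
  = 29.2740 / 0.4200 = 69.700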